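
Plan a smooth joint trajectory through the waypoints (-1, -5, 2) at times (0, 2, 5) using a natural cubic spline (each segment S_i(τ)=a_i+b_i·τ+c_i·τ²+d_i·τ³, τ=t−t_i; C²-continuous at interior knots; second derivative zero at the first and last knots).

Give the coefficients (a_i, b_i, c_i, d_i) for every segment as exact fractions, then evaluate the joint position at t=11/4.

  seg 0: a=-1 b=-43/15 c=0 d=13/60
  seg 1: a=-5 b=-4/15 c=13/10 d=-13/90
S(11/4) = -2899/640

Δ: Δ0=-2, Δ1=7/3
row 1: diag=10, rhs=26; c'=3/10, d'=13/5
back: M1=13/5
M: M0=0, M1=13/5, M2=0
seg 0: a=-1, c=M0/2=0, d=(M1−M0)/(6·2)=13/60, b=Δ0−h0·(2M0+M1)/6=-43/15
seg 1: a=-5, c=M1/2=13/10, d=(M2−M1)/(6·3)=-13/90, b=Δ1−h1·(2M1+M2)/6=-4/15
t_q=11/4 → seg 1, τ=3/4; S=-5+-4/15·τ+13/10·τ²+-13/90·τ³=-2899/640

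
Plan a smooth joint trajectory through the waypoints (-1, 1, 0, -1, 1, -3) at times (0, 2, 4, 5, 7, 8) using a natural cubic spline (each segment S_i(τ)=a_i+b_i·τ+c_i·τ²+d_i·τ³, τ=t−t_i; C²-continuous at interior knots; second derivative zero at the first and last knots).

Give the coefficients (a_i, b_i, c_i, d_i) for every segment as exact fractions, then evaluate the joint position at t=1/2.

  seg 0: a=-1 b=883/680 c=0 d=-203/2720
  seg 1: a=1 b=137/340 c=-609/1360 d=-1/544
  seg 2: a=0 b=-959/680 c=-39/85 d=591/680
  seg 3: a=-1 b=19/68 c=1461/680 d=-76/85
  seg 4: a=1 b=-631/340 c=-2187/680 d=729/680
S(1/2) = -1567/4352

Δ: Δ0=1, Δ1=-1/2, Δ2=-1, Δ3=1, Δ4=-4
row 1: diag=8, rhs=-9; c'=1/4, d'=-9/8
row 2: denom=6−2·1/4=11/2; d'=(-3−2·-9/8)/(11/2)=-3/22
row 3: denom=6−1·2/11=64/11; d'=(12−1·-3/22)/(64/11)=267/128
row 4: denom=6−2·11/32=85/16; d'=(-30−2·267/128)/(85/16)=-2187/340
back: M4=-2187/340
back: M3=267/128−11/32·-2187/340=1461/340
back: M2=-3/22−2/11·1461/340=-78/85
back: M1=-9/8−1/4·-78/85=-609/680
M: M0=0, M1=-609/680, M2=-78/85, M3=1461/340, M4=-2187/340, M5=0
seg 0: a=-1, c=M0/2=0, d=(M1−M0)/(6·2)=-203/2720, b=Δ0−h0·(2M0+M1)/6=883/680
seg 1: a=1, c=M1/2=-609/1360, d=(M2−M1)/(6·2)=-1/544, b=Δ1−h1·(2M1+M2)/6=137/340
seg 2: a=0, c=M2/2=-39/85, d=(M3−M2)/(6·1)=591/680, b=Δ2−h2·(2M2+M3)/6=-959/680
seg 3: a=-1, c=M3/2=1461/680, d=(M4−M3)/(6·2)=-76/85, b=Δ3−h3·(2M3+M4)/6=19/68
seg 4: a=1, c=M4/2=-2187/680, d=(M5−M4)/(6·1)=729/680, b=Δ4−h4·(2M4+M5)/6=-631/340
t_q=1/2 → seg 0, τ=1/2; S=-1+883/680·τ+0·τ²+-203/2720·τ³=-1567/4352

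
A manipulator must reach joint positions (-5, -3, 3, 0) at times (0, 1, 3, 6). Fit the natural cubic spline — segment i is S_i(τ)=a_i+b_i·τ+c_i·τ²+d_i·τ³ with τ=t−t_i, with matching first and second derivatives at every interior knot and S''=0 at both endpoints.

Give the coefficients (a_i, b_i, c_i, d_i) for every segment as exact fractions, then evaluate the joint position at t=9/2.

Δ: Δ0=2, Δ1=3, Δ2=-1
row 1: diag=6, rhs=6; c'=1/3, d'=1
row 2: denom=10−2·1/3=28/3; d'=(-24−2·1)/(28/3)=-39/14
back: M2=-39/14
back: M1=1−1/3·-39/14=27/14
M: M0=0, M1=27/14, M2=-39/14, M3=0
seg 0: a=-5, c=M0/2=0, d=(M1−M0)/(6·1)=9/28, b=Δ0−h0·(2M0+M1)/6=47/28
seg 1: a=-3, c=M1/2=27/28, d=(M2−M1)/(6·2)=-11/28, b=Δ1−h1·(2M1+M2)/6=37/14
seg 2: a=3, c=M2/2=-39/28, d=(M3−M2)/(6·3)=13/84, b=Δ2−h2·(2M2+M3)/6=25/14
t_q=9/2 → seg 2, τ=3/2; S=3+25/14·τ+-39/28·τ²+13/84·τ³=687/224

  seg 0: a=-5 b=47/28 c=0 d=9/28
  seg 1: a=-3 b=37/14 c=27/28 d=-11/28
  seg 2: a=3 b=25/14 c=-39/28 d=13/84
S(9/2) = 687/224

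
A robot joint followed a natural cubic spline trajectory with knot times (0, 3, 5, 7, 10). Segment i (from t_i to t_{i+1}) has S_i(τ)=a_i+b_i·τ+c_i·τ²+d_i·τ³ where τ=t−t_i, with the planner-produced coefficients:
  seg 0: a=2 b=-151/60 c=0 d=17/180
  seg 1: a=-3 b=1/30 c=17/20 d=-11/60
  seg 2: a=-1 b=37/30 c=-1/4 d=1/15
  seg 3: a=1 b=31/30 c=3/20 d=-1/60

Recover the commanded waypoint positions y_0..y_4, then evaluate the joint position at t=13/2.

y_0=2 y_1=-3 y_2=-1 y_3=1 y_4=5
S(13/2) = 41/80

y_0 = S_0(0) = a_0 = 2
y_1 = S_1(0) = a_1 = -3
y_2 = S_2(0) = a_2 = -1
y_3 = S_3(0) = a_3 = 1
y_4 = S_3(3) = 5
t_q=13/2 is in segment 2 (τ=3/2); S_2(τ)=41/80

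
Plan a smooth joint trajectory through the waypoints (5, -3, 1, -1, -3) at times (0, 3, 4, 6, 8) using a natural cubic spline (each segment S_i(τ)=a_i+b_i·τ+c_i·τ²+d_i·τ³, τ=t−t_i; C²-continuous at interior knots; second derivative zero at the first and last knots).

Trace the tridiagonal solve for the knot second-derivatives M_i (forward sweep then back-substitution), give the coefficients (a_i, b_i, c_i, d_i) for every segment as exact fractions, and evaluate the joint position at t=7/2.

Δ: Δ0=-8/3, Δ1=4, Δ2=-1, Δ3=-1
row 1: diag=8, rhs=40; c'=1/8, d'=5
row 2: denom=6−1·1/8=47/8; d'=(-30−1·5)/(47/8)=-280/47
row 3: denom=8−2·16/47=344/47; d'=(0−2·-280/47)/(344/47)=70/43
back: M3=70/43
back: M2=-280/47−16/47·70/43=-280/43
back: M1=5−1/8·-280/43=250/43
M: M0=0, M1=250/43, M2=-280/43, M3=70/43, M4=0
seg 0: a=5, c=M0/2=0, d=(M1−M0)/(6·3)=125/387, b=Δ0−h0·(2M0+M1)/6=-719/129
seg 1: a=-3, c=M1/2=125/43, d=(M2−M1)/(6·1)=-265/129, b=Δ1−h1·(2M1+M2)/6=406/129
seg 2: a=1, c=M2/2=-140/43, d=(M3−M2)/(6·2)=175/258, b=Δ2−h2·(2M2+M3)/6=361/129
seg 3: a=-1, c=M3/2=35/43, d=(M4−M3)/(6·2)=-35/258, b=Δ3−h3·(2M3+M4)/6=-269/129
t_q=7/2 → seg 1, τ=1/2; S=-3+406/129·τ+125/43·τ²+-265/129·τ³=-329/344

  seg 0: a=5 b=-719/129 c=0 d=125/387
  seg 1: a=-3 b=406/129 c=125/43 d=-265/129
  seg 2: a=1 b=361/129 c=-140/43 d=175/258
  seg 3: a=-1 b=-269/129 c=35/43 d=-35/258
S(7/2) = -329/344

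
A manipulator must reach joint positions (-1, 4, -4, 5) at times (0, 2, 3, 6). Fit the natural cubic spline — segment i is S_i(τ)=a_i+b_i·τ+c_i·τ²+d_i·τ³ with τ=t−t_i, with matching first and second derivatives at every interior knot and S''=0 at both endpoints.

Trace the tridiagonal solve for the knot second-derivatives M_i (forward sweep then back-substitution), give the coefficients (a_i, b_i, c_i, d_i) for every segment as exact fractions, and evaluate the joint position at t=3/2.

  seg 0: a=-1 b=615/94 c=0 d=-95/94
  seg 1: a=4 b=-525/94 c=-285/47 d=343/94
  seg 2: a=-4 b=-318/47 c=459/94 d=-51/94
S(3/2) = 4063/752

Δ: Δ0=5/2, Δ1=-8, Δ2=3
row 1: diag=6, rhs=-63; c'=1/6, d'=-21/2
row 2: denom=8−1·1/6=47/6; d'=(66−1·-21/2)/(47/6)=459/47
back: M2=459/47
back: M1=-21/2−1/6·459/47=-570/47
M: M0=0, M1=-570/47, M2=459/47, M3=0
seg 0: a=-1, c=M0/2=0, d=(M1−M0)/(6·2)=-95/94, b=Δ0−h0·(2M0+M1)/6=615/94
seg 1: a=4, c=M1/2=-285/47, d=(M2−M1)/(6·1)=343/94, b=Δ1−h1·(2M1+M2)/6=-525/94
seg 2: a=-4, c=M2/2=459/94, d=(M3−M2)/(6·3)=-51/94, b=Δ2−h2·(2M2+M3)/6=-318/47
t_q=3/2 → seg 0, τ=3/2; S=-1+615/94·τ+0·τ²+-95/94·τ³=4063/752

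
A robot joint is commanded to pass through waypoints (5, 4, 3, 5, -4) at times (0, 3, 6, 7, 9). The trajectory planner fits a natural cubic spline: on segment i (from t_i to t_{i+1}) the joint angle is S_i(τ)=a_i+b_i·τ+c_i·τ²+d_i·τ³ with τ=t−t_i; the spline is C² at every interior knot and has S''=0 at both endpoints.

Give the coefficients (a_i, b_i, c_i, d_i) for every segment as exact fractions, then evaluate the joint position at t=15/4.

Δ: Δ0=-1/3, Δ1=-1/3, Δ2=2, Δ3=-9/2
row 1: diag=12, rhs=0; c'=1/4, d'=0
row 2: denom=8−3·1/4=29/4; d'=(14−3·0)/(29/4)=56/29
row 3: denom=6−1·4/29=170/29; d'=(-39−1·56/29)/(170/29)=-1187/170
back: M3=-1187/170
back: M2=56/29−4/29·-1187/170=246/85
back: M1=0−1/4·246/85=-123/170
M: M0=0, M1=-123/170, M2=246/85, M3=-1187/170, M4=0
seg 0: a=5, c=M0/2=0, d=(M1−M0)/(6·3)=-41/1020, b=Δ0−h0·(2M0+M1)/6=29/1020
seg 1: a=4, c=M1/2=-123/340, d=(M2−M1)/(6·3)=41/204, b=Δ1−h1·(2M1+M2)/6=-539/510
seg 2: a=3, c=M2/2=123/85, d=(M3−M2)/(6·1)=-1679/1020, b=Δ2−h2·(2M2+M3)/6=2243/1020
seg 3: a=5, c=M3/2=-1187/340, d=(M4−M3)/(6·2)=1187/2040, b=Δ3−h3·(2M3+M4)/6=79/510
t_q=15/4 → seg 1, τ=3/4; S=4+-539/510·τ+-123/340·τ²+41/204·τ³=67209/21760

  seg 0: a=5 b=29/1020 c=0 d=-41/1020
  seg 1: a=4 b=-539/510 c=-123/340 d=41/204
  seg 2: a=3 b=2243/1020 c=123/85 d=-1679/1020
  seg 3: a=5 b=79/510 c=-1187/340 d=1187/2040
S(15/4) = 67209/21760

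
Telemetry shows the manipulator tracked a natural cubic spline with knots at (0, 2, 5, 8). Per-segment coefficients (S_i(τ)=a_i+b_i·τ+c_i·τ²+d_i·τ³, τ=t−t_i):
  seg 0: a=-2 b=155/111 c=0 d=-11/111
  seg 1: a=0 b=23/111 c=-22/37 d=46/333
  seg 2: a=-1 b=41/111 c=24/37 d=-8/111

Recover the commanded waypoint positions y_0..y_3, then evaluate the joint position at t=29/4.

y_0=-2 y_1=0 y_2=-1 y_3=4
S(29/4) = 679/296

y_0 = S_0(0) = a_0 = -2
y_1 = S_1(0) = a_1 = 0
y_2 = S_2(0) = a_2 = -1
y_3 = S_2(3) = 4
t_q=29/4 is in segment 2 (τ=9/4); S_2(τ)=679/296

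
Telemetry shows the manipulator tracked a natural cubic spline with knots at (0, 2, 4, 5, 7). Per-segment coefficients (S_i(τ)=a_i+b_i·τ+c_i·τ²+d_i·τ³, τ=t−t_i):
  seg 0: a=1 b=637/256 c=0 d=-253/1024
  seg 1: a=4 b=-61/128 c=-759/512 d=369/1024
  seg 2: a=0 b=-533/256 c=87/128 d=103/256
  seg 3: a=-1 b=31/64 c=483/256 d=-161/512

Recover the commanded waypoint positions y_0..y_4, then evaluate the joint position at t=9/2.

y_0 = S_0(0) = a_0 = 1
y_1 = S_1(0) = a_1 = 4
y_2 = S_2(0) = a_2 = 0
y_3 = S_3(0) = a_3 = -1
y_4 = S_3(2) = 5
t_q=9/2 is in segment 2 (τ=1/2); S_2(τ)=-1681/2048

y_0=1 y_1=4 y_2=0 y_3=-1 y_4=5
S(9/2) = -1681/2048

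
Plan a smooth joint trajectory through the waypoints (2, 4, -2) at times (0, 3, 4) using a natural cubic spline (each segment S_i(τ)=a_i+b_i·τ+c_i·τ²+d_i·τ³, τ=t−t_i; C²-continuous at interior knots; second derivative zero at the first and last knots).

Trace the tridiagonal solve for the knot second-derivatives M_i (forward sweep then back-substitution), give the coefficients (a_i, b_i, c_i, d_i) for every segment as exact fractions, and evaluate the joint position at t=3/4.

  seg 0: a=2 b=19/6 c=0 d=-5/18
  seg 1: a=4 b=-13/3 c=-5/2 d=5/6
S(3/4) = 545/128

Δ: Δ0=2/3, Δ1=-6
row 1: diag=8, rhs=-40; c'=1/8, d'=-5
back: M1=-5
M: M0=0, M1=-5, M2=0
seg 0: a=2, c=M0/2=0, d=(M1−M0)/(6·3)=-5/18, b=Δ0−h0·(2M0+M1)/6=19/6
seg 1: a=4, c=M1/2=-5/2, d=(M2−M1)/(6·1)=5/6, b=Δ1−h1·(2M1+M2)/6=-13/3
t_q=3/4 → seg 0, τ=3/4; S=2+19/6·τ+0·τ²+-5/18·τ³=545/128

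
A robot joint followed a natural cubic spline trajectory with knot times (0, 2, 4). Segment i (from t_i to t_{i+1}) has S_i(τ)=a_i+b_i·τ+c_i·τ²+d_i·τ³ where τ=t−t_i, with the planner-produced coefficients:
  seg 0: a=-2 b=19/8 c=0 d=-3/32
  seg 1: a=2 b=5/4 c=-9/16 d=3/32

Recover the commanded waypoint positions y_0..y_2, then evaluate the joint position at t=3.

y_0=-2 y_1=2 y_2=3
S(3) = 89/32

y_0 = S_0(0) = a_0 = -2
y_1 = S_1(0) = a_1 = 2
y_2 = S_1(2) = 3
t_q=3 is in segment 1 (τ=1); S_1(τ)=89/32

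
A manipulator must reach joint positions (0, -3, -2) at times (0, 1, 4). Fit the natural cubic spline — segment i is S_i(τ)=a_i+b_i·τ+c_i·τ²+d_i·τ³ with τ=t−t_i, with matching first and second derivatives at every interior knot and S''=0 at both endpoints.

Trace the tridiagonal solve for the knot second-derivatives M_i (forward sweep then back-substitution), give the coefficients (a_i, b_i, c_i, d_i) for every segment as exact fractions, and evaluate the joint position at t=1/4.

  seg 0: a=0 b=-41/12 c=0 d=5/12
  seg 1: a=-3 b=-13/6 c=5/4 d=-5/36
S(1/4) = -217/256

Δ: Δ0=-3, Δ1=1/3
row 1: diag=8, rhs=20; c'=3/8, d'=5/2
back: M1=5/2
M: M0=0, M1=5/2, M2=0
seg 0: a=0, c=M0/2=0, d=(M1−M0)/(6·1)=5/12, b=Δ0−h0·(2M0+M1)/6=-41/12
seg 1: a=-3, c=M1/2=5/4, d=(M2−M1)/(6·3)=-5/36, b=Δ1−h1·(2M1+M2)/6=-13/6
t_q=1/4 → seg 0, τ=1/4; S=0+-41/12·τ+0·τ²+5/12·τ³=-217/256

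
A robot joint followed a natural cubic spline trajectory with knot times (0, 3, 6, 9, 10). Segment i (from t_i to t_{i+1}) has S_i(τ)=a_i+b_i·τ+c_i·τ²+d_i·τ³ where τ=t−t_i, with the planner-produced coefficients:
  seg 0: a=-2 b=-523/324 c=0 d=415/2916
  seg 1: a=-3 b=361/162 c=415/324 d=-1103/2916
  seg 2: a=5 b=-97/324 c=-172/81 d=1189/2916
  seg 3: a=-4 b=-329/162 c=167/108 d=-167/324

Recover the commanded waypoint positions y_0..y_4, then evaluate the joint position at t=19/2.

y_0 = S_0(0) = a_0 = -2
y_1 = S_1(0) = a_1 = -3
y_2 = S_2(0) = a_2 = 5
y_3 = S_3(0) = a_3 = -4
y_4 = S_3(1) = -5
t_q=19/2 is in segment 3 (τ=1/2); S_3(τ)=-4055/864

y_0=-2 y_1=-3 y_2=5 y_3=-4 y_4=-5
S(19/2) = -4055/864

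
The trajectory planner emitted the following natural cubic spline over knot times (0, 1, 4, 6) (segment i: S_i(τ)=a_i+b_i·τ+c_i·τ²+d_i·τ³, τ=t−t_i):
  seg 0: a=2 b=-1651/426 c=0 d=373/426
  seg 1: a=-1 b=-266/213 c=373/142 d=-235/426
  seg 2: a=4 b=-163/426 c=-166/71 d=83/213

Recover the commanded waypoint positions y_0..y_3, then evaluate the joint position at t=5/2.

y_0 = S_0(0) = a_0 = 2
y_1 = S_1(0) = a_1 = -1
y_2 = S_2(0) = a_2 = 4
y_3 = S_2(2) = -3
t_q=5/2 is in segment 1 (τ=3/2); S_1(τ)=1335/1136

y_0=2 y_1=-1 y_2=4 y_3=-3
S(5/2) = 1335/1136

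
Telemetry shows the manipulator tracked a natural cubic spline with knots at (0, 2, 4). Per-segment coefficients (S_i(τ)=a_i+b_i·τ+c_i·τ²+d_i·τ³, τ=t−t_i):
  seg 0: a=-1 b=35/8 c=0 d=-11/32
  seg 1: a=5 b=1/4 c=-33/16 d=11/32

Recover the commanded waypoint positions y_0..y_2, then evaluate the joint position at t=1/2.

y_0=-1 y_1=5 y_2=0
S(1/2) = 293/256

y_0 = S_0(0) = a_0 = -1
y_1 = S_1(0) = a_1 = 5
y_2 = S_1(2) = 0
t_q=1/2 is in segment 0 (τ=1/2); S_0(τ)=293/256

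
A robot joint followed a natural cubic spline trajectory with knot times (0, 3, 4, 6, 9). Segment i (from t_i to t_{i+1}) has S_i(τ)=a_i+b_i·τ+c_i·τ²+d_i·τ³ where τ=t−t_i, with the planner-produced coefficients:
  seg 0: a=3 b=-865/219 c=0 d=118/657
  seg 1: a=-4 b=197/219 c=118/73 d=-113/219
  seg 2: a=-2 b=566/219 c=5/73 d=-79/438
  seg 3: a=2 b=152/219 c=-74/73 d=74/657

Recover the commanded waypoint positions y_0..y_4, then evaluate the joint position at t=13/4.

y_0 = S_0(0) = a_0 = 3
y_1 = S_1(0) = a_1 = -4
y_2 = S_2(0) = a_2 = -2
y_3 = S_3(0) = a_3 = 2
y_4 = S_3(3) = -2
t_q=13/4 is in segment 1 (τ=1/4); S_1(τ)=-17203/4672

y_0=3 y_1=-4 y_2=-2 y_3=2 y_4=-2
S(13/4) = -17203/4672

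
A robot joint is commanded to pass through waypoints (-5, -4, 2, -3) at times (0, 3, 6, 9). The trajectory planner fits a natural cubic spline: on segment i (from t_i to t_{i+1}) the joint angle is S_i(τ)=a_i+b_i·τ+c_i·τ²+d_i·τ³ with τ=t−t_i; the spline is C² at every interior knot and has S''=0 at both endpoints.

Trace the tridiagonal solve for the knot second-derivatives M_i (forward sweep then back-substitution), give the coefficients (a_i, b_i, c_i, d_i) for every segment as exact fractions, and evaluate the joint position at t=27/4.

  seg 0: a=-5 b=-16/45 c=0 d=31/405
  seg 1: a=-4 b=77/45 c=31/45 d=-16/81
  seg 2: a=2 b=23/45 c=-49/45 d=49/405
S(27/4) = 583/320

Δ: Δ0=1/3, Δ1=2, Δ2=-5/3
row 1: diag=12, rhs=10; c'=1/4, d'=5/6
row 2: denom=12−3·1/4=45/4; d'=(-22−3·5/6)/(45/4)=-98/45
back: M2=-98/45
back: M1=5/6−1/4·-98/45=62/45
M: M0=0, M1=62/45, M2=-98/45, M3=0
seg 0: a=-5, c=M0/2=0, d=(M1−M0)/(6·3)=31/405, b=Δ0−h0·(2M0+M1)/6=-16/45
seg 1: a=-4, c=M1/2=31/45, d=(M2−M1)/(6·3)=-16/81, b=Δ1−h1·(2M1+M2)/6=77/45
seg 2: a=2, c=M2/2=-49/45, d=(M3−M2)/(6·3)=49/405, b=Δ2−h2·(2M2+M3)/6=23/45
t_q=27/4 → seg 2, τ=3/4; S=2+23/45·τ+-49/45·τ²+49/405·τ³=583/320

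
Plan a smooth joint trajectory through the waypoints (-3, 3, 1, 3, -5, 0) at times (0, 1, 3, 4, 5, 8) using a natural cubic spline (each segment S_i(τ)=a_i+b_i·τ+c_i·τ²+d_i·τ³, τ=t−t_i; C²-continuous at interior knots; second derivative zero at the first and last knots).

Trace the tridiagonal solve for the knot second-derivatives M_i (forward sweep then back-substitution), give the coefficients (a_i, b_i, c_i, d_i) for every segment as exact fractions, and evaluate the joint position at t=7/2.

  seg 0: a=-3 b=10913/1416 c=0 d=-2417/1416
  seg 1: a=3 b=1831/708 c=-2417/472 d=589/354
  seg 2: a=1 b=1465/708 c=2295/472 d=-6983/1416
  seg 3: a=3 b=-4249/1416 c=-586/59 d=6985/1416
  seg 4: a=-5 b=-5711/708 c=2297/472 d=-2297/4248
S(7/2) = 9945/3776

Δ: Δ0=6, Δ1=-1, Δ2=2, Δ3=-8, Δ4=5/3
row 1: diag=6, rhs=-42; c'=1/3, d'=-7
row 2: denom=6−2·1/3=16/3; d'=(18−2·-7)/(16/3)=6
row 3: denom=4−1·3/16=61/16; d'=(-60−1·6)/(61/16)=-1056/61
row 4: denom=8−1·16/61=472/61; d'=(58−1·-1056/61)/(472/61)=2297/236
back: M4=2297/236
back: M3=-1056/61−16/61·2297/236=-1172/59
back: M2=6−3/16·-1172/59=2295/236
back: M1=-7−1/3·2295/236=-2417/236
M: M0=0, M1=-2417/236, M2=2295/236, M3=-1172/59, M4=2297/236, M5=0
seg 0: a=-3, c=M0/2=0, d=(M1−M0)/(6·1)=-2417/1416, b=Δ0−h0·(2M0+M1)/6=10913/1416
seg 1: a=3, c=M1/2=-2417/472, d=(M2−M1)/(6·2)=589/354, b=Δ1−h1·(2M1+M2)/6=1831/708
seg 2: a=1, c=M2/2=2295/472, d=(M3−M2)/(6·1)=-6983/1416, b=Δ2−h2·(2M2+M3)/6=1465/708
seg 3: a=3, c=M3/2=-586/59, d=(M4−M3)/(6·1)=6985/1416, b=Δ3−h3·(2M3+M4)/6=-4249/1416
seg 4: a=-5, c=M4/2=2297/472, d=(M5−M4)/(6·3)=-2297/4248, b=Δ4−h4·(2M4+M5)/6=-5711/708
t_q=7/2 → seg 2, τ=1/2; S=1+1465/708·τ+2295/472·τ²+-6983/1416·τ³=9945/3776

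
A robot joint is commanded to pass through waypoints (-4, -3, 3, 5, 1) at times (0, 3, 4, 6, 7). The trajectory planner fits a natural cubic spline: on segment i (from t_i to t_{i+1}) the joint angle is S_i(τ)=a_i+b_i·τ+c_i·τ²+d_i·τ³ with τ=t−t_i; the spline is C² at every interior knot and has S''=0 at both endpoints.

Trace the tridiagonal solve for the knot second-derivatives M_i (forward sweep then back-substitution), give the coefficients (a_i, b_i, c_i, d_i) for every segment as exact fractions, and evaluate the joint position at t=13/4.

  seg 0: a=-4 b=-781/375 c=0 d=302/1125
  seg 1: a=-3 b=1937/375 c=302/125 d=-593/375
  seg 2: a=3 b=394/75 c=-291/125 d=151/1500
  seg 3: a=5 b=-1069/375 c=-431/250 d=431/750
S(13/4) = -12659/8000

Δ: Δ0=1/3, Δ1=6, Δ2=1, Δ3=-4
row 1: diag=8, rhs=34; c'=1/8, d'=17/4
row 2: denom=6−1·1/8=47/8; d'=(-30−1·17/4)/(47/8)=-274/47
row 3: denom=6−2·16/47=250/47; d'=(-30−2·-274/47)/(250/47)=-431/125
back: M3=-431/125
back: M2=-274/47−16/47·-431/125=-582/125
back: M1=17/4−1/8·-582/125=604/125
M: M0=0, M1=604/125, M2=-582/125, M3=-431/125, M4=0
seg 0: a=-4, c=M0/2=0, d=(M1−M0)/(6·3)=302/1125, b=Δ0−h0·(2M0+M1)/6=-781/375
seg 1: a=-3, c=M1/2=302/125, d=(M2−M1)/(6·1)=-593/375, b=Δ1−h1·(2M1+M2)/6=1937/375
seg 2: a=3, c=M2/2=-291/125, d=(M3−M2)/(6·2)=151/1500, b=Δ2−h2·(2M2+M3)/6=394/75
seg 3: a=5, c=M3/2=-431/250, d=(M4−M3)/(6·1)=431/750, b=Δ3−h3·(2M3+M4)/6=-1069/375
t_q=13/4 → seg 1, τ=1/4; S=-3+1937/375·τ+302/125·τ²+-593/375·τ³=-12659/8000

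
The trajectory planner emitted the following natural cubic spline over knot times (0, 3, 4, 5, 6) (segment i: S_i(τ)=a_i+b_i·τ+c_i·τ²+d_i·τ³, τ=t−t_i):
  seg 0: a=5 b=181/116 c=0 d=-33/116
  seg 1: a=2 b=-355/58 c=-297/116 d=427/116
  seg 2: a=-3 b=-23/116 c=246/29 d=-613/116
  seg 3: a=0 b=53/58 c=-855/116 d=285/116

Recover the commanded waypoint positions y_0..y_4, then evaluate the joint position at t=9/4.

y_0=5 y_1=2 y_2=-3 y_3=0 y_4=-4
S(9/4) = 39127/7424

y_0 = S_0(0) = a_0 = 5
y_1 = S_1(0) = a_1 = 2
y_2 = S_2(0) = a_2 = -3
y_3 = S_3(0) = a_3 = 0
y_4 = S_3(1) = -4
t_q=9/4 is in segment 0 (τ=9/4); S_0(τ)=39127/7424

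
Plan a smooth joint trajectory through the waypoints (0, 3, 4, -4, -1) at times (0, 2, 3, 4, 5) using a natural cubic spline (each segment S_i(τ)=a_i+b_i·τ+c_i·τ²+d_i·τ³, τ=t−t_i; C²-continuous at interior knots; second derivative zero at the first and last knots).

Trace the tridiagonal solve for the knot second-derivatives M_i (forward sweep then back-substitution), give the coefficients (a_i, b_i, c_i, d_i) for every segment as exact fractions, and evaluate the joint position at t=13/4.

  seg 0: a=0 b=25/43 c=0 d=79/344
  seg 1: a=3 b=287/86 c=237/172 d=-639/172
  seg 2: a=4 b=-869/172 c=-420/43 d=1173/172
  seg 3: a=-4 b=-355/86 c=1839/172 d=-613/172
S(13/4) = 24581/11008

Δ: Δ0=3/2, Δ1=1, Δ2=-8, Δ3=3
row 1: diag=6, rhs=-3; c'=1/6, d'=-1/2
row 2: denom=4−1·1/6=23/6; d'=(-54−1·-1/2)/(23/6)=-321/23
row 3: denom=4−1·6/23=86/23; d'=(66−1·-321/23)/(86/23)=1839/86
back: M3=1839/86
back: M2=-321/23−6/23·1839/86=-840/43
back: M1=-1/2−1/6·-840/43=237/86
M: M0=0, M1=237/86, M2=-840/43, M3=1839/86, M4=0
seg 0: a=0, c=M0/2=0, d=(M1−M0)/(6·2)=79/344, b=Δ0−h0·(2M0+M1)/6=25/43
seg 1: a=3, c=M1/2=237/172, d=(M2−M1)/(6·1)=-639/172, b=Δ1−h1·(2M1+M2)/6=287/86
seg 2: a=4, c=M2/2=-420/43, d=(M3−M2)/(6·1)=1173/172, b=Δ2−h2·(2M2+M3)/6=-869/172
seg 3: a=-4, c=M3/2=1839/172, d=(M4−M3)/(6·1)=-613/172, b=Δ3−h3·(2M3+M4)/6=-355/86
t_q=13/4 → seg 2, τ=1/4; S=4+-869/172·τ+-420/43·τ²+1173/172·τ³=24581/11008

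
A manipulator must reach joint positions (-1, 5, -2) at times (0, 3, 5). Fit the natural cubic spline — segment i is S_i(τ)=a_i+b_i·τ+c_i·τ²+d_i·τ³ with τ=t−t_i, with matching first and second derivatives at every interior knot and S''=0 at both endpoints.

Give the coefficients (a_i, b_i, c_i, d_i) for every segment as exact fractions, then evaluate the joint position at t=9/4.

Δ: Δ0=2, Δ1=-7/2
row 1: diag=10, rhs=-33; c'=1/5, d'=-33/10
back: M1=-33/10
M: M0=0, M1=-33/10, M2=0
seg 0: a=-1, c=M0/2=0, d=(M1−M0)/(6·3)=-11/60, b=Δ0−h0·(2M0+M1)/6=73/20
seg 1: a=5, c=M1/2=-33/20, d=(M2−M1)/(6·2)=11/40, b=Δ1−h1·(2M1+M2)/6=-13/10
t_q=9/4 → seg 0, τ=9/4; S=-1+73/20·τ+0·τ²+-11/60·τ³=6559/1280

  seg 0: a=-1 b=73/20 c=0 d=-11/60
  seg 1: a=5 b=-13/10 c=-33/20 d=11/40
S(9/4) = 6559/1280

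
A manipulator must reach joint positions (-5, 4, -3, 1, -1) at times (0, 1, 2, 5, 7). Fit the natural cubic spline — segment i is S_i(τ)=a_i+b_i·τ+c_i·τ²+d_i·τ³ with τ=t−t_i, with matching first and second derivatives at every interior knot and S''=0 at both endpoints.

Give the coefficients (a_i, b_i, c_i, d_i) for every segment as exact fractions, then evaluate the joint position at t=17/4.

Δ: Δ0=9, Δ1=-7, Δ2=4/3, Δ3=-1
row 1: diag=4, rhs=-96; c'=1/4, d'=-24
row 2: denom=8−1·1/4=31/4; d'=(50−1·-24)/(31/4)=296/31
row 3: denom=10−3·12/31=274/31; d'=(-14−3·296/31)/(274/31)=-661/137
back: M3=-661/137
back: M2=296/31−12/31·-661/137=1564/137
back: M1=-24−1/4·1564/137=-3679/137
M: M0=0, M1=-3679/137, M2=1564/137, M3=-661/137, M4=0
seg 0: a=-5, c=M0/2=0, d=(M1−M0)/(6·1)=-3679/822, b=Δ0−h0·(2M0+M1)/6=11077/822
seg 1: a=4, c=M1/2=-3679/274, d=(M2−M1)/(6·1)=5243/822, b=Δ1−h1·(2M1+M2)/6=20/411
seg 2: a=-3, c=M2/2=782/137, d=(M3−M2)/(6·3)=-2225/2466, b=Δ2−h2·(2M2+M3)/6=-6305/822
seg 3: a=1, c=M3/2=-661/274, d=(M4−M3)/(6·2)=661/1644, b=Δ3−h3·(2M3+M4)/6=911/411
t_q=17/4 → seg 2, τ=9/4; S=-3+-6305/822·τ+782/137·τ²+-2225/2466·τ³=-28737/17536

  seg 0: a=-5 b=11077/822 c=0 d=-3679/822
  seg 1: a=4 b=20/411 c=-3679/274 d=5243/822
  seg 2: a=-3 b=-6305/822 c=782/137 d=-2225/2466
  seg 3: a=1 b=911/411 c=-661/274 d=661/1644
S(17/4) = -28737/17536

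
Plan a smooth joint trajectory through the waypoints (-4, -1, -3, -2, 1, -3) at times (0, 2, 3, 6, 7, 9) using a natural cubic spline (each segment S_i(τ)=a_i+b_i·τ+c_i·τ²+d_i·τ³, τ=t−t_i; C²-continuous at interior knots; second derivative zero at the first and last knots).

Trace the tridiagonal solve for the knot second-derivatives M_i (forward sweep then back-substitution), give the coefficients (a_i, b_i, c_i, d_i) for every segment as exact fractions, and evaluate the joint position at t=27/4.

  seg 0: a=-4 b=31049/11310 c=0 d=-3521/11310
  seg 1: a=-1 b=-11203/11310 c=-3521/1885 d=9709/11310
  seg 2: a=-3 b=-12164/5655 c=2667/3770 d=7/174
  seg 3: a=-2 b=35963/11310 c=2016/1885 d=-14129/11310
  seg 4: a=1 b=8884/5655 c=-10097/3770 d=10097/22620
S(27/4) = 110839/241280

Δ: Δ0=3/2, Δ1=-2, Δ2=1/3, Δ3=3, Δ4=-2
row 1: diag=6, rhs=-21; c'=1/6, d'=-7/2
row 2: denom=8−1·1/6=47/6; d'=(14−1·-7/2)/(47/6)=105/47
row 3: denom=8−3·18/47=322/47; d'=(16−3·105/47)/(322/47)=19/14
row 4: denom=6−1·47/322=1885/322; d'=(-30−1·19/14)/(1885/322)=-10097/1885
back: M4=-10097/1885
back: M3=19/14−47/322·-10097/1885=4032/1885
back: M2=105/47−18/47·4032/1885=2667/1885
back: M1=-7/2−1/6·2667/1885=-7042/1885
M: M0=0, M1=-7042/1885, M2=2667/1885, M3=4032/1885, M4=-10097/1885, M5=0
seg 0: a=-4, c=M0/2=0, d=(M1−M0)/(6·2)=-3521/11310, b=Δ0−h0·(2M0+M1)/6=31049/11310
seg 1: a=-1, c=M1/2=-3521/1885, d=(M2−M1)/(6·1)=9709/11310, b=Δ1−h1·(2M1+M2)/6=-11203/11310
seg 2: a=-3, c=M2/2=2667/3770, d=(M3−M2)/(6·3)=7/174, b=Δ2−h2·(2M2+M3)/6=-12164/5655
seg 3: a=-2, c=M3/2=2016/1885, d=(M4−M3)/(6·1)=-14129/11310, b=Δ3−h3·(2M3+M4)/6=35963/11310
seg 4: a=1, c=M4/2=-10097/3770, d=(M5−M4)/(6·2)=10097/22620, b=Δ4−h4·(2M4+M5)/6=8884/5655
t_q=27/4 → seg 3, τ=3/4; S=-2+35963/11310·τ+2016/1885·τ²+-14129/11310·τ³=110839/241280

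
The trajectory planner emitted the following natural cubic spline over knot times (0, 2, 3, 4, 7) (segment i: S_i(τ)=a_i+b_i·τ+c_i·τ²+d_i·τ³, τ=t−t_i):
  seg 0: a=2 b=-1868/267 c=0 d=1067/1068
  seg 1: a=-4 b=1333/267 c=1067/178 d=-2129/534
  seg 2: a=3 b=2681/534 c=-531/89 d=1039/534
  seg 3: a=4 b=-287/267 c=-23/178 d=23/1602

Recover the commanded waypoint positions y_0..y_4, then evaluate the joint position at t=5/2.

y_0 = S_0(0) = a_0 = 2
y_1 = S_1(0) = a_1 = -4
y_2 = S_2(0) = a_2 = 3
y_3 = S_3(0) = a_3 = 4
y_4 = S_3(3) = 0
t_q=5/2 is in segment 1 (τ=1/2); S_1(τ)=-717/1424

y_0=2 y_1=-4 y_2=3 y_3=4 y_4=0
S(5/2) = -717/1424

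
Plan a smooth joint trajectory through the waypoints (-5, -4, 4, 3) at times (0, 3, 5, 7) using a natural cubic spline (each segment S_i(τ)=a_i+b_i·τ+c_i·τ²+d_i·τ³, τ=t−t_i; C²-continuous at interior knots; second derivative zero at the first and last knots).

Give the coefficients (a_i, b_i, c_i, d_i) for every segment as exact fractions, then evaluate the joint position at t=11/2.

Δ: Δ0=1/3, Δ1=4, Δ2=-1/2
row 1: diag=10, rhs=22; c'=1/5, d'=11/5
row 2: denom=8−2·1/5=38/5; d'=(-27−2·11/5)/(38/5)=-157/38
back: M2=-157/38
back: M1=11/5−1/5·-157/38=115/38
M: M0=0, M1=115/38, M2=-157/38, M3=0
seg 0: a=-5, c=M0/2=0, d=(M1−M0)/(6·3)=115/684, b=Δ0−h0·(2M0+M1)/6=-269/228
seg 1: a=-4, c=M1/2=115/76, d=(M2−M1)/(6·2)=-34/57, b=Δ1−h1·(2M1+M2)/6=383/114
seg 2: a=4, c=M2/2=-157/76, d=(M3−M2)/(6·2)=157/456, b=Δ2−h2·(2M2+M3)/6=257/114
t_q=11/2 → seg 2, τ=1/2; S=4+257/114·τ+-157/76·τ²+157/456·τ³=5659/1216

  seg 0: a=-5 b=-269/228 c=0 d=115/684
  seg 1: a=-4 b=383/114 c=115/76 d=-34/57
  seg 2: a=4 b=257/114 c=-157/76 d=157/456
S(11/2) = 5659/1216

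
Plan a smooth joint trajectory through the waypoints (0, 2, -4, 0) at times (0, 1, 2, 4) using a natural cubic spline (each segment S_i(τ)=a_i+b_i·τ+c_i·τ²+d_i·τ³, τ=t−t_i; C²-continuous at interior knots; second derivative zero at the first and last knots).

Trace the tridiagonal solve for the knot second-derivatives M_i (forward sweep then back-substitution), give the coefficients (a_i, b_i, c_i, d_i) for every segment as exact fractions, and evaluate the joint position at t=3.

  seg 0: a=0 b=102/23 c=0 d=-56/23
  seg 1: a=2 b=-66/23 c=-168/23 d=96/23
  seg 2: a=-4 b=-114/23 c=120/23 d=-20/23
S(3) = -106/23

Δ: Δ0=2, Δ1=-6, Δ2=2
row 1: diag=4, rhs=-48; c'=1/4, d'=-12
row 2: denom=6−1·1/4=23/4; d'=(48−1·-12)/(23/4)=240/23
back: M2=240/23
back: M1=-12−1/4·240/23=-336/23
M: M0=0, M1=-336/23, M2=240/23, M3=0
seg 0: a=0, c=M0/2=0, d=(M1−M0)/(6·1)=-56/23, b=Δ0−h0·(2M0+M1)/6=102/23
seg 1: a=2, c=M1/2=-168/23, d=(M2−M1)/(6·1)=96/23, b=Δ1−h1·(2M1+M2)/6=-66/23
seg 2: a=-4, c=M2/2=120/23, d=(M3−M2)/(6·2)=-20/23, b=Δ2−h2·(2M2+M3)/6=-114/23
t_q=3 → seg 2, τ=1; S=-4+-114/23·τ+120/23·τ²+-20/23·τ³=-106/23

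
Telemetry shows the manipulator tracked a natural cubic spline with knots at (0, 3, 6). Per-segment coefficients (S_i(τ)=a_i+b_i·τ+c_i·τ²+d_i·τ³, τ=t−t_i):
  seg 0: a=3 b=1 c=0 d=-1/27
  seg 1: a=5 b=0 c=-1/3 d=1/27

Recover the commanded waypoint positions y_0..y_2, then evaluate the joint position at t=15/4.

y_0=3 y_1=5 y_2=3
S(15/4) = 309/64

y_0 = S_0(0) = a_0 = 3
y_1 = S_1(0) = a_1 = 5
y_2 = S_1(3) = 3
t_q=15/4 is in segment 1 (τ=3/4); S_1(τ)=309/64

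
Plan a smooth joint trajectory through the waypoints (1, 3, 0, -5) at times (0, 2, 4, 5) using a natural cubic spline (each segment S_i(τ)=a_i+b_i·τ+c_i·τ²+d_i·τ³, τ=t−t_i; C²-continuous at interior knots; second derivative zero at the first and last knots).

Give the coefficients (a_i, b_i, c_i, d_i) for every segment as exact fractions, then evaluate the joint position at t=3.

Δ: Δ0=1, Δ1=-3/2, Δ2=-5
row 1: diag=8, rhs=-15; c'=1/4, d'=-15/8
row 2: denom=6−2·1/4=11/2; d'=(-21−2·-15/8)/(11/2)=-69/22
back: M2=-69/22
back: M1=-15/8−1/4·-69/22=-12/11
M: M0=0, M1=-12/11, M2=-69/22, M3=0
seg 0: a=1, c=M0/2=0, d=(M1−M0)/(6·2)=-1/11, b=Δ0−h0·(2M0+M1)/6=15/11
seg 1: a=3, c=M1/2=-6/11, d=(M2−M1)/(6·2)=-15/88, b=Δ1−h1·(2M1+M2)/6=3/11
seg 2: a=0, c=M2/2=-69/44, d=(M3−M2)/(6·1)=23/44, b=Δ2−h2·(2M2+M3)/6=-87/22
t_q=3 → seg 1, τ=1; S=3+3/11·τ+-6/11·τ²+-15/88·τ³=225/88

  seg 0: a=1 b=15/11 c=0 d=-1/11
  seg 1: a=3 b=3/11 c=-6/11 d=-15/88
  seg 2: a=0 b=-87/22 c=-69/44 d=23/44
S(3) = 225/88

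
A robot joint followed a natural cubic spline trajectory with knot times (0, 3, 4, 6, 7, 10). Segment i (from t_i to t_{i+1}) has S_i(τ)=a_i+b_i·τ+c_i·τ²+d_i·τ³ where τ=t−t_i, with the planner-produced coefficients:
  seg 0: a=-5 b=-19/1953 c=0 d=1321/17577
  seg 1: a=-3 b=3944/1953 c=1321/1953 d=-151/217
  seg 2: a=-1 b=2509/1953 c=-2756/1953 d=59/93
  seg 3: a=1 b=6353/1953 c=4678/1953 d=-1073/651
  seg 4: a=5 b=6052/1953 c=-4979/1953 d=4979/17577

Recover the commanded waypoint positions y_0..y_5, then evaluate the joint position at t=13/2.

y_0 = S_0(0) = a_0 = -5
y_1 = S_1(0) = a_1 = -3
y_2 = S_2(0) = a_2 = -1
y_3 = S_3(0) = a_3 = 1
y_4 = S_4(0) = a_4 = 5
y_5 = S_4(3) = -1
t_q=13/2 is in segment 3 (τ=1/2); S_3(τ)=6739/2232

y_0=-5 y_1=-3 y_2=-1 y_3=1 y_4=5 y_5=-1
S(13/2) = 6739/2232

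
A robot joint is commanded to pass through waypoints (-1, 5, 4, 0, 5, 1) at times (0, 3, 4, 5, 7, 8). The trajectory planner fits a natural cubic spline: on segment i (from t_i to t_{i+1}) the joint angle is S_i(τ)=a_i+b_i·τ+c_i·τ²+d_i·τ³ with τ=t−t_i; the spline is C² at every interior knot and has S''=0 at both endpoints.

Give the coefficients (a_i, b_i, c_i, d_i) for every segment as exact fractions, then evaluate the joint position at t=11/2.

  seg 0: a=-1 b=1271/472 c=0 d=-109/1416
  seg 1: a=5 b=145/236 c=-327/472 d=-435/472
  seg 2: a=4 b=-1669/472 c=-204/59 d=1413/472
  seg 3: a=0 b=-347/236 c=2607/472 d=-835/472
  seg 4: a=5 b=-143/236 c=-2403/472 d=801/472
S(11/2) = 1603/3776

Δ: Δ0=2, Δ1=-1, Δ2=-4, Δ3=5/2, Δ4=-4
row 1: diag=8, rhs=-18; c'=1/8, d'=-9/4
row 2: denom=4−1·1/8=31/8; d'=(-18−1·-9/4)/(31/8)=-126/31
row 3: denom=6−1·8/31=178/31; d'=(39−1·-126/31)/(178/31)=15/2
row 4: denom=6−2·31/89=472/89; d'=(-39−2·15/2)/(472/89)=-2403/236
back: M4=-2403/236
back: M3=15/2−31/89·-2403/236=2607/236
back: M2=-126/31−8/31·2607/236=-408/59
back: M1=-9/4−1/8·-408/59=-327/236
M: M0=0, M1=-327/236, M2=-408/59, M3=2607/236, M4=-2403/236, M5=0
seg 0: a=-1, c=M0/2=0, d=(M1−M0)/(6·3)=-109/1416, b=Δ0−h0·(2M0+M1)/6=1271/472
seg 1: a=5, c=M1/2=-327/472, d=(M2−M1)/(6·1)=-435/472, b=Δ1−h1·(2M1+M2)/6=145/236
seg 2: a=4, c=M2/2=-204/59, d=(M3−M2)/(6·1)=1413/472, b=Δ2−h2·(2M2+M3)/6=-1669/472
seg 3: a=0, c=M3/2=2607/472, d=(M4−M3)/(6·2)=-835/472, b=Δ3−h3·(2M3+M4)/6=-347/236
seg 4: a=5, c=M4/2=-2403/472, d=(M5−M4)/(6·1)=801/472, b=Δ4−h4·(2M4+M5)/6=-143/236
t_q=11/2 → seg 3, τ=1/2; S=0+-347/236·τ+2607/472·τ²+-835/472·τ³=1603/3776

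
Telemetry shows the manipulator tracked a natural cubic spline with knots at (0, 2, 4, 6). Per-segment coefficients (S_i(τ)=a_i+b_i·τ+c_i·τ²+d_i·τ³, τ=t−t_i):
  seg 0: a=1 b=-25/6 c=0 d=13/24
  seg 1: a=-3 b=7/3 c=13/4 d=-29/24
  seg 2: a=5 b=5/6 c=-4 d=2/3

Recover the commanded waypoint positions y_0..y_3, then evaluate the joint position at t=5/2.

y_0 = S_0(0) = a_0 = 1
y_1 = S_1(0) = a_1 = -3
y_2 = S_2(0) = a_2 = 5
y_3 = S_2(2) = -4
t_q=5/2 is in segment 1 (τ=1/2); S_1(τ)=-75/64

y_0=1 y_1=-3 y_2=5 y_3=-4
S(5/2) = -75/64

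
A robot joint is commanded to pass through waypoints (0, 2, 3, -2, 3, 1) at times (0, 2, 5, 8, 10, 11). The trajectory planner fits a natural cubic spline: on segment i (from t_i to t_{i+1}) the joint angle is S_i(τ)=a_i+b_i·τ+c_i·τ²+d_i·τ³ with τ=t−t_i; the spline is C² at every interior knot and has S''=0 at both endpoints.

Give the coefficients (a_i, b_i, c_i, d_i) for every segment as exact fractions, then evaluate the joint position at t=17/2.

  seg 0: a=0 b=1304/1419 c=0 d=115/5676
  seg 1: a=2 b=1649/1419 c=115/946 d=-1129/8514
  seg 2: a=3 b=-4793/2838 c=-507/473 d=1021/2838
  seg 3: a=-2 b=2261/1419 c=2049/946 d=-9721/11352
  seg 4: a=3 b=-53/2838 c=-5623/1892 d=5623/5676
S(17/2) = -23275/30272

Δ: Δ0=1, Δ1=1/3, Δ2=-5/3, Δ3=5/2, Δ4=-2
row 1: diag=10, rhs=-4; c'=3/10, d'=-2/5
row 2: denom=12−3·3/10=111/10; d'=(-12−3·-2/5)/(111/10)=-36/37
row 3: denom=10−3·10/37=340/37; d'=(25−3·-36/37)/(340/37)=1033/340
row 4: denom=6−2·37/170=473/85; d'=(-27−2·1033/340)/(473/85)=-5623/946
back: M4=-5623/946
back: M3=1033/340−37/170·-5623/946=2049/473
back: M2=-36/37−10/37·2049/473=-1014/473
back: M1=-2/5−3/10·-1014/473=115/473
M: M0=0, M1=115/473, M2=-1014/473, M3=2049/473, M4=-5623/946, M5=0
seg 0: a=0, c=M0/2=0, d=(M1−M0)/(6·2)=115/5676, b=Δ0−h0·(2M0+M1)/6=1304/1419
seg 1: a=2, c=M1/2=115/946, d=(M2−M1)/(6·3)=-1129/8514, b=Δ1−h1·(2M1+M2)/6=1649/1419
seg 2: a=3, c=M2/2=-507/473, d=(M3−M2)/(6·3)=1021/2838, b=Δ2−h2·(2M2+M3)/6=-4793/2838
seg 3: a=-2, c=M3/2=2049/946, d=(M4−M3)/(6·2)=-9721/11352, b=Δ3−h3·(2M3+M4)/6=2261/1419
seg 4: a=3, c=M4/2=-5623/1892, d=(M5−M4)/(6·1)=5623/5676, b=Δ4−h4·(2M4+M5)/6=-53/2838
t_q=17/2 → seg 3, τ=1/2; S=-2+2261/1419·τ+2049/946·τ²+-9721/11352·τ³=-23275/30272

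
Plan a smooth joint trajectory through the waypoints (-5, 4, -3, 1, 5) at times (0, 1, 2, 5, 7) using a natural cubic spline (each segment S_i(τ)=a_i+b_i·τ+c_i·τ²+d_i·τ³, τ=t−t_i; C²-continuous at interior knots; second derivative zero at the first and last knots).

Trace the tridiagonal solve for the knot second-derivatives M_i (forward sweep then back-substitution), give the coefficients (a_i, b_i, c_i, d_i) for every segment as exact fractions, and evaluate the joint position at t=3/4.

Δ: Δ0=9, Δ1=-7, Δ2=4/3, Δ3=2
row 1: diag=4, rhs=-96; c'=1/4, d'=-24
row 2: denom=8−1·1/4=31/4; d'=(50−1·-24)/(31/4)=296/31
row 3: denom=10−3·12/31=274/31; d'=(4−3·296/31)/(274/31)=-382/137
back: M3=-382/137
back: M2=296/31−12/31·-382/137=1456/137
back: M1=-24−1/4·1456/137=-3652/137
M: M0=0, M1=-3652/137, M2=1456/137, M3=-382/137, M4=0
seg 0: a=-5, c=M0/2=0, d=(M1−M0)/(6·1)=-1826/411, b=Δ0−h0·(2M0+M1)/6=5525/411
seg 1: a=4, c=M1/2=-1826/137, d=(M2−M1)/(6·1)=2554/411, b=Δ1−h1·(2M1+M2)/6=47/411
seg 2: a=-3, c=M2/2=728/137, d=(M3−M2)/(6·3)=-919/1233, b=Δ2−h2·(2M2+M3)/6=-3247/411
seg 3: a=1, c=M3/2=-191/137, d=(M4−M3)/(6·2)=191/822, b=Δ3−h3·(2M3+M4)/6=1586/411
t_q=3/4 → seg 0, τ=3/4; S=-5+5525/411·τ+0·τ²+-1826/411·τ³=14063/4384

  seg 0: a=-5 b=5525/411 c=0 d=-1826/411
  seg 1: a=4 b=47/411 c=-1826/137 d=2554/411
  seg 2: a=-3 b=-3247/411 c=728/137 d=-919/1233
  seg 3: a=1 b=1586/411 c=-191/137 d=191/822
S(3/4) = 14063/4384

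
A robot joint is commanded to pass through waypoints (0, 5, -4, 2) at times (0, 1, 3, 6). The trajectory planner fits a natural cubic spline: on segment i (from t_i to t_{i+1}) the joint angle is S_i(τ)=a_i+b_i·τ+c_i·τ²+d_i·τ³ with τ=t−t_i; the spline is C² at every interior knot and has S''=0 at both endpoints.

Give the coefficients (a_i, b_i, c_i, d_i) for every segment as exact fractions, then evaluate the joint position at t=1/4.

  seg 0: a=0 b=97/14 c=0 d=-27/14
  seg 1: a=5 b=8/7 c=-81/14 d=83/56
  seg 2: a=-4 b=-59/14 c=87/28 d=-29/84
S(1/4) = 1525/896

Δ: Δ0=5, Δ1=-9/2, Δ2=2
row 1: diag=6, rhs=-57; c'=1/3, d'=-19/2
row 2: denom=10−2·1/3=28/3; d'=(39−2·-19/2)/(28/3)=87/14
back: M2=87/14
back: M1=-19/2−1/3·87/14=-81/7
M: M0=0, M1=-81/7, M2=87/14, M3=0
seg 0: a=0, c=M0/2=0, d=(M1−M0)/(6·1)=-27/14, b=Δ0−h0·(2M0+M1)/6=97/14
seg 1: a=5, c=M1/2=-81/14, d=(M2−M1)/(6·2)=83/56, b=Δ1−h1·(2M1+M2)/6=8/7
seg 2: a=-4, c=M2/2=87/28, d=(M3−M2)/(6·3)=-29/84, b=Δ2−h2·(2M2+M3)/6=-59/14
t_q=1/4 → seg 0, τ=1/4; S=0+97/14·τ+0·τ²+-27/14·τ³=1525/896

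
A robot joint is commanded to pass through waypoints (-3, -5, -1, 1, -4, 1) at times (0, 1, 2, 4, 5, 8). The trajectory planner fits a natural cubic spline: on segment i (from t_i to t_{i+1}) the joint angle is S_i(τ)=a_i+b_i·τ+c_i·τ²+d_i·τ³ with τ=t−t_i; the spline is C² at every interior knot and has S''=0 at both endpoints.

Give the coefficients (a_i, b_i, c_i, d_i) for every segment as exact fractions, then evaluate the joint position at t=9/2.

Δ: Δ0=-2, Δ1=4, Δ2=1, Δ3=-5, Δ4=5/3
row 1: diag=4, rhs=36; c'=1/4, d'=9
row 2: denom=6−1·1/4=23/4; d'=(-18−1·9)/(23/4)=-108/23
row 3: denom=6−2·8/23=122/23; d'=(-36−2·-108/23)/(122/23)=-306/61
row 4: denom=8−1·23/122=953/122; d'=(40−1·-306/61)/(953/122)=5492/953
back: M4=5492/953
back: M3=-306/61−23/122·5492/953=-5816/953
back: M2=-108/23−8/23·-5816/953=-2452/953
back: M1=9−1/4·-2452/953=9190/953
M: M0=0, M1=9190/953, M2=-2452/953, M3=-5816/953, M4=5492/953, M5=0
seg 0: a=-3, c=M0/2=0, d=(M1−M0)/(6·1)=4595/2859, b=Δ0−h0·(2M0+M1)/6=-10313/2859
seg 1: a=-5, c=M1/2=4595/953, d=(M2−M1)/(6·1)=-5821/2859, b=Δ1−h1·(2M1+M2)/6=3472/2859
seg 2: a=-1, c=M2/2=-1226/953, d=(M3−M2)/(6·2)=-841/2859, b=Δ2−h2·(2M2+M3)/6=13579/2859
seg 3: a=1, c=M3/2=-2908/953, d=(M4−M3)/(6·1)=5654/2859, b=Δ3−h3·(2M3+M4)/6=-11225/2859
seg 4: a=-4, c=M4/2=2746/953, d=(M5−M4)/(6·3)=-2746/8577, b=Δ4−h4·(2M4+M5)/6=-11711/2859
t_q=9/2 → seg 3, τ=1/2; S=1+-11225/2859·τ+-2908/953·τ²+5654/2859·τ³=-5637/3812

  seg 0: a=-3 b=-10313/2859 c=0 d=4595/2859
  seg 1: a=-5 b=3472/2859 c=4595/953 d=-5821/2859
  seg 2: a=-1 b=13579/2859 c=-1226/953 d=-841/2859
  seg 3: a=1 b=-11225/2859 c=-2908/953 d=5654/2859
  seg 4: a=-4 b=-11711/2859 c=2746/953 d=-2746/8577
S(9/2) = -5637/3812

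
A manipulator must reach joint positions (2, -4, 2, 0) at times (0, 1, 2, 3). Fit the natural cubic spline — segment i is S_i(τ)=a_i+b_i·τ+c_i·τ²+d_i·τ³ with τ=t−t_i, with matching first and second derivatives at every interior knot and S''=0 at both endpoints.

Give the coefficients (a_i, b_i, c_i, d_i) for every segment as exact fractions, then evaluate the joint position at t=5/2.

Δ: Δ0=-6, Δ1=6, Δ2=-2
row 1: diag=4, rhs=72; c'=1/4, d'=18
row 2: denom=4−1·1/4=15/4; d'=(-48−1·18)/(15/4)=-88/5
back: M2=-88/5
back: M1=18−1/4·-88/5=112/5
M: M0=0, M1=112/5, M2=-88/5, M3=0
seg 0: a=2, c=M0/2=0, d=(M1−M0)/(6·1)=56/15, b=Δ0−h0·(2M0+M1)/6=-146/15
seg 1: a=-4, c=M1/2=56/5, d=(M2−M1)/(6·1)=-20/3, b=Δ1−h1·(2M1+M2)/6=22/15
seg 2: a=2, c=M2/2=-44/5, d=(M3−M2)/(6·1)=44/15, b=Δ2−h2·(2M2+M3)/6=58/15
t_q=5/2 → seg 2, τ=1/2; S=2+58/15·τ+-44/5·τ²+44/15·τ³=21/10

  seg 0: a=2 b=-146/15 c=0 d=56/15
  seg 1: a=-4 b=22/15 c=56/5 d=-20/3
  seg 2: a=2 b=58/15 c=-44/5 d=44/15
S(5/2) = 21/10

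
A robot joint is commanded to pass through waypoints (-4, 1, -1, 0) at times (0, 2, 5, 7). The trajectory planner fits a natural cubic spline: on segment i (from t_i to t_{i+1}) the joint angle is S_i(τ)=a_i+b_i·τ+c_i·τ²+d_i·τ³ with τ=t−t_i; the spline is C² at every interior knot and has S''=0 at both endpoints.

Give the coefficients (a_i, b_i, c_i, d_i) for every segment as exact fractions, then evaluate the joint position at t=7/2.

  seg 0: a=-4 b=1787/546 c=0 d=-211/1092
  seg 1: a=1 b=521/546 c=-211/182 d=13/63
  seg 2: a=-1 b=-235/546 c=127/182 d=-127/1092
S(7/2) = 27/52

Δ: Δ0=5/2, Δ1=-2/3, Δ2=1/2
row 1: diag=10, rhs=-19; c'=3/10, d'=-19/10
row 2: denom=10−3·3/10=91/10; d'=(7−3·-19/10)/(91/10)=127/91
back: M2=127/91
back: M1=-19/10−3/10·127/91=-211/91
M: M0=0, M1=-211/91, M2=127/91, M3=0
seg 0: a=-4, c=M0/2=0, d=(M1−M0)/(6·2)=-211/1092, b=Δ0−h0·(2M0+M1)/6=1787/546
seg 1: a=1, c=M1/2=-211/182, d=(M2−M1)/(6·3)=13/63, b=Δ1−h1·(2M1+M2)/6=521/546
seg 2: a=-1, c=M2/2=127/182, d=(M3−M2)/(6·2)=-127/1092, b=Δ2−h2·(2M2+M3)/6=-235/546
t_q=7/2 → seg 1, τ=3/2; S=1+521/546·τ+-211/182·τ²+13/63·τ³=27/52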